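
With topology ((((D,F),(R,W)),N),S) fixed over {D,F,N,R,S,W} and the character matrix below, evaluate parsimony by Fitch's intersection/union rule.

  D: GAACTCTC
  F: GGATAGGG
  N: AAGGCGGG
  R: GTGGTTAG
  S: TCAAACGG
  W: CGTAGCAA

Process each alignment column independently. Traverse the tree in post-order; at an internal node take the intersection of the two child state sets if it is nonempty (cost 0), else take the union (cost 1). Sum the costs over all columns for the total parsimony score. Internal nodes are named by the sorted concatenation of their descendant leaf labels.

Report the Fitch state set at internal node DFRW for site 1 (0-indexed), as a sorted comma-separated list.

DF@0: {G} ∩ {G} = {G} (intersection, +0)
RW@0: {G} ∪ {C} = {C,G} (union, +1)
DFRW@0: {G} ∩ {C,G} = {G} (intersection, +0)
DFNRW@0: {G} ∪ {A} = {A,G} (union, +1)
DFNRSW@0: {A,G} ∪ {T} = {A,G,T} (union, +1)
DF@1: {A} ∪ {G} = {A,G} (union, +1)
RW@1: {T} ∪ {G} = {G,T} (union, +1)
DFRW@1: {A,G} ∩ {G,T} = {G} (intersection, +0)
DFNRW@1: {G} ∪ {A} = {A,G} (union, +1)
DFNRSW@1: {A,G} ∪ {C} = {A,C,G} (union, +1)
DF@2: {A} ∩ {A} = {A} (intersection, +0)
RW@2: {G} ∪ {T} = {G,T} (union, +1)
DFRW@2: {A} ∪ {G,T} = {A,G,T} (union, +1)
DFNRW@2: {A,G,T} ∩ {G} = {G} (intersection, +0)
DFNRSW@2: {G} ∪ {A} = {A,G} (union, +1)
DF@3: {C} ∪ {T} = {C,T} (union, +1)
RW@3: {G} ∪ {A} = {A,G} (union, +1)
DFRW@3: {C,T} ∪ {A,G} = {A,C,G,T} (union, +1)
DFNRW@3: {A,C,G,T} ∩ {G} = {G} (intersection, +0)
DFNRSW@3: {G} ∪ {A} = {A,G} (union, +1)
DF@4: {T} ∪ {A} = {A,T} (union, +1)
RW@4: {T} ∪ {G} = {G,T} (union, +1)
DFRW@4: {A,T} ∩ {G,T} = {T} (intersection, +0)
DFNRW@4: {T} ∪ {C} = {C,T} (union, +1)
DFNRSW@4: {C,T} ∪ {A} = {A,C,T} (union, +1)
DF@5: {C} ∪ {G} = {C,G} (union, +1)
RW@5: {T} ∪ {C} = {C,T} (union, +1)
DFRW@5: {C,G} ∩ {C,T} = {C} (intersection, +0)
DFNRW@5: {C} ∪ {G} = {C,G} (union, +1)
DFNRSW@5: {C,G} ∩ {C} = {C} (intersection, +0)
DF@6: {T} ∪ {G} = {G,T} (union, +1)
RW@6: {A} ∩ {A} = {A} (intersection, +0)
DFRW@6: {G,T} ∪ {A} = {A,G,T} (union, +1)
DFNRW@6: {A,G,T} ∩ {G} = {G} (intersection, +0)
DFNRSW@6: {G} ∩ {G} = {G} (intersection, +0)
DF@7: {C} ∪ {G} = {C,G} (union, +1)
RW@7: {G} ∪ {A} = {A,G} (union, +1)
DFRW@7: {C,G} ∩ {A,G} = {G} (intersection, +0)
DFNRW@7: {G} ∩ {G} = {G} (intersection, +0)
DFNRSW@7: {G} ∩ {G} = {G} (intersection, +0)
per-site changes: [3, 4, 3, 4, 4, 3, 2, 2]; total = 25

G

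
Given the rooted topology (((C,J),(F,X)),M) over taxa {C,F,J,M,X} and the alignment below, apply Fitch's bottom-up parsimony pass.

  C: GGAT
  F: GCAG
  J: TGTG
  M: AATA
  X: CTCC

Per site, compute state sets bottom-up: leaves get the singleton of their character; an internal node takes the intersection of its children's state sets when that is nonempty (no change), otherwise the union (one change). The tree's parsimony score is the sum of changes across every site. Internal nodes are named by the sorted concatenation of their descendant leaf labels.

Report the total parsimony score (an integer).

12

[col 0] CJ: children C:{G}, J:{T} ∪→ {G,T}; cost 1
[col 0] FX: children F:{G}, X:{C} ∪→ {C,G}; cost 1
[col 0] CFJX: children CJ:{G,T}, FX:{C,G} ∩→ {G}; cost 0
[col 0] CFJMX: children CFJX:{G}, M:{A} ∪→ {A,G}; cost 1
[col 1] CJ: children C:{G}, J:{G} ∩→ {G}; cost 0
[col 1] FX: children F:{C}, X:{T} ∪→ {C,T}; cost 1
[col 1] CFJX: children CJ:{G}, FX:{C,T} ∪→ {C,G,T}; cost 1
[col 1] CFJMX: children CFJX:{C,G,T}, M:{A} ∪→ {A,C,G,T}; cost 1
[col 2] CJ: children C:{A}, J:{T} ∪→ {A,T}; cost 1
[col 2] FX: children F:{A}, X:{C} ∪→ {A,C}; cost 1
[col 2] CFJX: children CJ:{A,T}, FX:{A,C} ∩→ {A}; cost 0
[col 2] CFJMX: children CFJX:{A}, M:{T} ∪→ {A,T}; cost 1
[col 3] CJ: children C:{T}, J:{G} ∪→ {G,T}; cost 1
[col 3] FX: children F:{G}, X:{C} ∪→ {C,G}; cost 1
[col 3] CFJX: children CJ:{G,T}, FX:{C,G} ∩→ {G}; cost 0
[col 3] CFJMX: children CFJX:{G}, M:{A} ∪→ {A,G}; cost 1
per-site changes: [3, 3, 3, 3]; total = 12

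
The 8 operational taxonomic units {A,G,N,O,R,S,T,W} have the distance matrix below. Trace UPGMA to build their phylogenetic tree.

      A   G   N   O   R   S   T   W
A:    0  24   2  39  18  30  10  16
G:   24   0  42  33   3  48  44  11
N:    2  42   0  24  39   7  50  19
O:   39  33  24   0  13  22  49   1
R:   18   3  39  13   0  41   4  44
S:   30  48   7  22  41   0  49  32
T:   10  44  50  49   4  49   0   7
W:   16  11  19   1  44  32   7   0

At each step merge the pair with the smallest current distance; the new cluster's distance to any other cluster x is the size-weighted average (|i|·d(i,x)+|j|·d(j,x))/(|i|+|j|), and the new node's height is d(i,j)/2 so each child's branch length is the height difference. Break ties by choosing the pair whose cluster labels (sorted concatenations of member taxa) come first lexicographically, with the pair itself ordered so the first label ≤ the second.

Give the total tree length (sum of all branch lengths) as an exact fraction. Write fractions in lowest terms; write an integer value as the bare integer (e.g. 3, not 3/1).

1. join O+W (d=1) ⇒ OW; edges |O|=1/2, |W|=1/2
  updated: d(A,OW)=55/2, d(G,OW)=22, d(N,OW)=43/2, d(OW,R)=57/2, d(OW,S)=27, d(OW,T)=28
2. join A+N (d=2) ⇒ AN; edges |A|=1, |N|=1
  updated: d(AN,G)=33, d(AN,OW)=49/2, d(AN,R)=57/2, d(AN,S)=37/2, d(AN,T)=30
3. join G+R (d=3) ⇒ GR; edges |G|=3/2, |R|=3/2
  updated: d(AN,GR)=123/4, d(GR,OW)=101/4, d(GR,S)=89/2, d(GR,T)=24
4. join AN+S (d=37/2) ⇒ ANS; edges |AN|=33/4, |S|=37/4
  updated: d(ANS,GR)=106/3, d(ANS,OW)=76/3, d(ANS,T)=109/3
5. join GR+T (d=24) ⇒ GRT; edges |GR|=21/2, |T|=12
  updated: d(ANS,GRT)=107/3, d(GRT,OW)=157/6
6. join ANS+OW (d=76/3) ⇒ ANOSW; edges |ANS|=41/12, |OW|=73/6
  updated: d(ANOSW,GRT)=478/15
7. join ANOSW+GRT (d=478/15) ⇒ AGNORSTW; edges |ANOSW|=49/15, |GRT|=59/15
final tree: ((((A:1,N:1):33/4,S:37/4):41/12,(O:1/2,W:1/2):73/6):49/15,((G:3/2,R:3/2):21/2,T:12):59/15)
total length: 4127/60

4127/60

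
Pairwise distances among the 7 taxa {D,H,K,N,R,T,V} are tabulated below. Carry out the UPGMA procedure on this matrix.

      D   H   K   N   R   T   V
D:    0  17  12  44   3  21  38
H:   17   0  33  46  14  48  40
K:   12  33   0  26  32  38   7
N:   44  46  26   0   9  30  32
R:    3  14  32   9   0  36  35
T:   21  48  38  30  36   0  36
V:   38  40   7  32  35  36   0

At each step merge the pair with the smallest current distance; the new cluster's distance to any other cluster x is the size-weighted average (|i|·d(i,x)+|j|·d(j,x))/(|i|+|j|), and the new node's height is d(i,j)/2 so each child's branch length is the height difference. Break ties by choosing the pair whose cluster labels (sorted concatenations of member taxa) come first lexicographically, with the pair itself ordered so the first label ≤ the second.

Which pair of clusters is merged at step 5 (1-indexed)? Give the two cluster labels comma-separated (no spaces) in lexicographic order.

iteration 1: select D,R (d=3); attach at lengths (3/2, 3/2); label the merged cluster DR
  updated: d(DR,H)=31/2, d(DR,K)=22, d(DR,N)=53/2, d(DR,T)=57/2, d(DR,V)=73/2
iteration 2: select K,V (d=7); attach at lengths (7/2, 7/2); label the merged cluster KV
  updated: d(DR,KV)=117/4, d(H,KV)=73/2, d(KV,N)=29, d(KV,T)=37
iteration 3: select DR,H (d=31/2); attach at lengths (25/4, 31/4); label the merged cluster DHR
  updated: d(DHR,KV)=95/3, d(DHR,N)=33, d(DHR,T)=35
iteration 4: select KV,N (d=29); attach at lengths (11, 29/2); label the merged cluster KNV
  updated: d(DHR,KNV)=289/9, d(KNV,T)=104/3
iteration 5: select DHR,KNV (d=289/9); attach at lengths (299/36, 14/9); label the merged cluster DHKNRV
  updated: d(DHKNRV,T)=209/6
iteration 6: select DHKNRV,T (d=209/6); attach at lengths (49/36, 209/12); label the merged cluster DHKNRTV
final tree: ((((D:3/2,R:3/2):25/4,H:31/4):299/36,((K:7/2,V:7/2):11,N:29/2):14/9):49/36,T:209/12)
total length: 2813/36

DHR,KNV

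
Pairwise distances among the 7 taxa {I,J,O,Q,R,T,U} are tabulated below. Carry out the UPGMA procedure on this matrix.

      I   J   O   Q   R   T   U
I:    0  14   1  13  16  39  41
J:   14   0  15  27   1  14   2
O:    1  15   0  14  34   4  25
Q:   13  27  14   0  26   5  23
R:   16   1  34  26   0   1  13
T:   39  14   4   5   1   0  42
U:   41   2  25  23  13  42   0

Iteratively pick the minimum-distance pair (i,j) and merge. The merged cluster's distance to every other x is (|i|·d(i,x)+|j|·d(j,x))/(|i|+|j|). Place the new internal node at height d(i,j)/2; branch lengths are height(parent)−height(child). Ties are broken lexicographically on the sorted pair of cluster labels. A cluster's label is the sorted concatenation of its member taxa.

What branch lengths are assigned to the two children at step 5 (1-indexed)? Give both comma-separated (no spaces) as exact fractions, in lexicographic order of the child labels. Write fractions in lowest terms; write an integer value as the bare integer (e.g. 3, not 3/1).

iteration 1: select I,O (d=1); attach at lengths (1/2, 1/2); label the merged cluster IO
  updated: d(IO,J)=29/2, d(IO,Q)=27/2, d(IO,R)=25, d(IO,T)=43/2, d(IO,U)=33
iteration 2: select J,R (d=1); attach at lengths (1/2, 1/2); label the merged cluster JR
  updated: d(IO,JR)=79/4, d(JR,Q)=53/2, d(JR,T)=15/2, d(JR,U)=15/2
iteration 3: select Q,T (d=5); attach at lengths (5/2, 5/2); label the merged cluster QT
  updated: d(IO,QT)=35/2, d(JR,QT)=17, d(QT,U)=65/2
iteration 4: select JR,U (d=15/2); attach at lengths (13/4, 15/4); label the merged cluster JRU
  updated: d(IO,JRU)=145/6, d(JRU,QT)=133/6
iteration 5: select IO,QT (d=35/2); attach at lengths (33/4, 25/4); label the merged cluster IOQT
  updated: d(IOQT,JRU)=139/6
iteration 6: select IOQT,JRU (d=139/6); attach at lengths (17/6, 47/6); label the merged cluster IJOQRTU
final tree: (((I:1/2,O:1/2):33/4,(Q:5/2,T:5/2):25/4):17/6,((J:1/2,R:1/2):13/4,U:15/4):47/6)
total length: 235/6

33/4,25/4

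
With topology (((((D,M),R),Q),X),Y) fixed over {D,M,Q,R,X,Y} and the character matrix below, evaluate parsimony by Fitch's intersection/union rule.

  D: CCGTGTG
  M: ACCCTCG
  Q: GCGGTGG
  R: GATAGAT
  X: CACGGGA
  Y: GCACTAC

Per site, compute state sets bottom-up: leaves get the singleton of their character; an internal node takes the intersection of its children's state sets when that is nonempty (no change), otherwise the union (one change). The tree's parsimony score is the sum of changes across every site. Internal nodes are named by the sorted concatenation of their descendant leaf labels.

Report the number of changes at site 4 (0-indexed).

site 0, node DM: D={C} ∪ M={A} → {A,C} (+1)
site 0, node DMR: DM={A,C} ∪ R={G} → {A,C,G} (+1)
site 0, node DMQR: DMR={A,C,G} ∩ Q={G} → {G} (+0)
site 0, node DMQRX: DMQR={G} ∪ X={C} → {C,G} (+1)
site 0, node DMQRXY: DMQRX={C,G} ∩ Y={G} → {G} (+0)
site 1, node DM: D={C} ∩ M={C} → {C} (+0)
site 1, node DMR: DM={C} ∪ R={A} → {A,C} (+1)
site 1, node DMQR: DMR={A,C} ∩ Q={C} → {C} (+0)
site 1, node DMQRX: DMQR={C} ∪ X={A} → {A,C} (+1)
site 1, node DMQRXY: DMQRX={A,C} ∩ Y={C} → {C} (+0)
site 2, node DM: D={G} ∪ M={C} → {C,G} (+1)
site 2, node DMR: DM={C,G} ∪ R={T} → {C,G,T} (+1)
site 2, node DMQR: DMR={C,G,T} ∩ Q={G} → {G} (+0)
site 2, node DMQRX: DMQR={G} ∪ X={C} → {C,G} (+1)
site 2, node DMQRXY: DMQRX={C,G} ∪ Y={A} → {A,C,G} (+1)
site 3, node DM: D={T} ∪ M={C} → {C,T} (+1)
site 3, node DMR: DM={C,T} ∪ R={A} → {A,C,T} (+1)
site 3, node DMQR: DMR={A,C,T} ∪ Q={G} → {A,C,G,T} (+1)
site 3, node DMQRX: DMQR={A,C,G,T} ∩ X={G} → {G} (+0)
site 3, node DMQRXY: DMQRX={G} ∪ Y={C} → {C,G} (+1)
site 4, node DM: D={G} ∪ M={T} → {G,T} (+1)
site 4, node DMR: DM={G,T} ∩ R={G} → {G} (+0)
site 4, node DMQR: DMR={G} ∪ Q={T} → {G,T} (+1)
site 4, node DMQRX: DMQR={G,T} ∩ X={G} → {G} (+0)
site 4, node DMQRXY: DMQRX={G} ∪ Y={T} → {G,T} (+1)
site 5, node DM: D={T} ∪ M={C} → {C,T} (+1)
site 5, node DMR: DM={C,T} ∪ R={A} → {A,C,T} (+1)
site 5, node DMQR: DMR={A,C,T} ∪ Q={G} → {A,C,G,T} (+1)
site 5, node DMQRX: DMQR={A,C,G,T} ∩ X={G} → {G} (+0)
site 5, node DMQRXY: DMQRX={G} ∪ Y={A} → {A,G} (+1)
site 6, node DM: D={G} ∩ M={G} → {G} (+0)
site 6, node DMR: DM={G} ∪ R={T} → {G,T} (+1)
site 6, node DMQR: DMR={G,T} ∩ Q={G} → {G} (+0)
site 6, node DMQRX: DMQR={G} ∪ X={A} → {A,G} (+1)
site 6, node DMQRXY: DMQRX={A,G} ∪ Y={C} → {A,C,G} (+1)
per-site changes: [3, 2, 4, 4, 3, 4, 3]; total = 23

3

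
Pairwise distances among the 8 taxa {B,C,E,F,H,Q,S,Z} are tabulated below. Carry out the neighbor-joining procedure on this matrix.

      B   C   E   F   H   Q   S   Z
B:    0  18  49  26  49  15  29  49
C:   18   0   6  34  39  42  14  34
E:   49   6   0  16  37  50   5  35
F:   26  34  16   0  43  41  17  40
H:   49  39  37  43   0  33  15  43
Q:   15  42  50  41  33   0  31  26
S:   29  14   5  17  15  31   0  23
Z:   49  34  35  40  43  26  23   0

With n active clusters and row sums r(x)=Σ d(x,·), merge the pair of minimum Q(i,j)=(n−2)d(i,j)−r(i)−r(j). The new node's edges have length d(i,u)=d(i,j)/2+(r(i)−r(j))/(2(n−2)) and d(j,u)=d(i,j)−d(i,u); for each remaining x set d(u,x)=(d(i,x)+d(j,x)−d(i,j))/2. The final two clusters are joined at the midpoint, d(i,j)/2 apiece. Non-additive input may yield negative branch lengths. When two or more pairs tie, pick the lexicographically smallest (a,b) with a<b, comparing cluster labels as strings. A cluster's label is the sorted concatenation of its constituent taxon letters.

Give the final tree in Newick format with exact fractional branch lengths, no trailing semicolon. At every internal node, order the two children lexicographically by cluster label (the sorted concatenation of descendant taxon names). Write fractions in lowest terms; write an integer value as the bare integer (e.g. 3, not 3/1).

(((((B:29/4,Q:31/4):275/24,Z:445/24):109/32,(H:291/16,S:-51/16):147/32):73/32,(C:77/20,E:43/20):257/32):447/64,F:447/64)

iteration 1: select B,Q (d=15, Q=-383); attach at lengths (29/4, 31/4); label the merged cluster BQ
  updated: d(BQ,C)=45/2, d(BQ,E)=42, d(BQ,F)=26, d(BQ,H)=67/2, d(BQ,S)=45/2, d(BQ,Z)=30
iteration 2: select C,E (d=6, Q=-521/2); attach at lengths (77/20, 43/20); label the merged cluster CE
  updated: d(BQ,CE)=117/4, d(CE,F)=22, d(CE,H)=35, d(CE,S)=13/2, d(CE,Z)=63/2
iteration 3: select H,S (d=15, Q=-387/2); attach at lengths (291/16, -51/16); label the merged cluster HS
  updated: d(BQ,HS)=41/2, d(CE,HS)=53/4, d(F,HS)=45/2, d(HS,Z)=51/2
iteration 4: select BQ,Z (d=30, Q=-571/4); attach at lengths (275/24, 445/24); label the merged cluster BQZ
  updated: d(BQZ,CE)=123/8, d(BQZ,F)=18, d(BQZ,HS)=8
iteration 5: select BQZ,HS (d=8, Q=-553/8); attach at lengths (109/32, 147/32); label the merged cluster BHQSZ
  updated: d(BHQSZ,CE)=165/16, d(BHQSZ,F)=65/4
iteration 6: select BHQSZ,CE (d=165/16, Q=-777/16); attach at lengths (73/32, 257/32); label the merged cluster BCEHQSZ
  updated: d(BCEHQSZ,F)=447/32
iteration 7: select BCEHQSZ,F (d=447/32); attach at lengths (447/64, 447/64); label the merged cluster BCEFHQSZ
final tree: (((((B:29/4,Q:31/4):275/24,Z:445/24):109/32,(H:291/16,S:-51/16):147/32):73/32,(C:77/20,E:43/20):257/32):447/64,F:447/64)
total length: 3145/32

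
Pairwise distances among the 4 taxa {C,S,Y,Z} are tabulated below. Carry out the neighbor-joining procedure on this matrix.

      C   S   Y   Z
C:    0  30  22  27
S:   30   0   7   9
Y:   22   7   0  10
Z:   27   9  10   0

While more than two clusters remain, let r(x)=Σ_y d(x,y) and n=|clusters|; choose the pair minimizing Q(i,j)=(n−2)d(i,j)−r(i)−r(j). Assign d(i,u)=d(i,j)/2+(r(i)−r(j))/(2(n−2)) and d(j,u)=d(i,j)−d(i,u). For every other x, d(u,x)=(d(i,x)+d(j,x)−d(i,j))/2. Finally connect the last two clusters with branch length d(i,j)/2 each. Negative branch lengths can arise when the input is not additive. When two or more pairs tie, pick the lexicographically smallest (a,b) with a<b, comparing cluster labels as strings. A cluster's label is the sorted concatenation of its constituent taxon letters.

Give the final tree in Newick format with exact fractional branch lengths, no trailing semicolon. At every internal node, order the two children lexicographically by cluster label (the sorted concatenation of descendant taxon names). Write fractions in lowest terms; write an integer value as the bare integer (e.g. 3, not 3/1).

(((C:21,Y:1):3,S:9/2):9/4,Z:9/4)

iteration 1: select C,Y (d=22, Q=-74); attach at lengths (21, 1); label the merged cluster CY
  updated: d(CY,S)=15/2, d(CY,Z)=15/2
iteration 2: select CY,S (d=15/2, Q=-24); attach at lengths (3, 9/2); label the merged cluster CSY
  updated: d(CSY,Z)=9/2
iteration 3: select CSY,Z (d=9/2); attach at lengths (9/4, 9/4); label the merged cluster CSYZ
final tree: (((C:21,Y:1):3,S:9/2):9/4,Z:9/4)
total length: 34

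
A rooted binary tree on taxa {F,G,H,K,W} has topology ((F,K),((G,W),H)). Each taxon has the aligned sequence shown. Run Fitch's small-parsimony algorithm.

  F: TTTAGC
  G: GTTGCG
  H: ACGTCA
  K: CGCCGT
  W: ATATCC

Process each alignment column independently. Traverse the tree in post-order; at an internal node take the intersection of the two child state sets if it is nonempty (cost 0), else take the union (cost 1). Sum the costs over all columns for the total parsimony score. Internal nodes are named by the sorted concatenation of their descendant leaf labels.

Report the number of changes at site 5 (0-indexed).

3

FK@0: {T} ∪ {C} = {C,T} (union, +1)
GW@0: {G} ∪ {A} = {A,G} (union, +1)
GHW@0: {A,G} ∩ {A} = {A} (intersection, +0)
FGHKW@0: {C,T} ∪ {A} = {A,C,T} (union, +1)
FK@1: {T} ∪ {G} = {G,T} (union, +1)
GW@1: {T} ∩ {T} = {T} (intersection, +0)
GHW@1: {T} ∪ {C} = {C,T} (union, +1)
FGHKW@1: {G,T} ∩ {C,T} = {T} (intersection, +0)
FK@2: {T} ∪ {C} = {C,T} (union, +1)
GW@2: {T} ∪ {A} = {A,T} (union, +1)
GHW@2: {A,T} ∪ {G} = {A,G,T} (union, +1)
FGHKW@2: {C,T} ∩ {A,G,T} = {T} (intersection, +0)
FK@3: {A} ∪ {C} = {A,C} (union, +1)
GW@3: {G} ∪ {T} = {G,T} (union, +1)
GHW@3: {G,T} ∩ {T} = {T} (intersection, +0)
FGHKW@3: {A,C} ∪ {T} = {A,C,T} (union, +1)
FK@4: {G} ∩ {G} = {G} (intersection, +0)
GW@4: {C} ∩ {C} = {C} (intersection, +0)
GHW@4: {C} ∩ {C} = {C} (intersection, +0)
FGHKW@4: {G} ∪ {C} = {C,G} (union, +1)
FK@5: {C} ∪ {T} = {C,T} (union, +1)
GW@5: {G} ∪ {C} = {C,G} (union, +1)
GHW@5: {C,G} ∪ {A} = {A,C,G} (union, +1)
FGHKW@5: {C,T} ∩ {A,C,G} = {C} (intersection, +0)
per-site changes: [3, 2, 3, 3, 1, 3]; total = 15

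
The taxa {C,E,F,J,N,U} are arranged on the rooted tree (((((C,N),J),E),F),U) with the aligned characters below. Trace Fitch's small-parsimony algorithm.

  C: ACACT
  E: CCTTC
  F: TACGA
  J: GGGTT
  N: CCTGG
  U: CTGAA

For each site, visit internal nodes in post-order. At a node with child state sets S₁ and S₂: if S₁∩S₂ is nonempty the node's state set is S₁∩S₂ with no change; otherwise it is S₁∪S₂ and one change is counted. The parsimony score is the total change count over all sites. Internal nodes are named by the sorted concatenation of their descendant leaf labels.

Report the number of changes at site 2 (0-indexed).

4

[col 0] CN: children C:{A}, N:{C} ∪→ {A,C}; cost 1
[col 0] CJN: children CN:{A,C}, J:{G} ∪→ {A,C,G}; cost 1
[col 0] CEJN: children CJN:{A,C,G}, E:{C} ∩→ {C}; cost 0
[col 0] CEFJN: children CEJN:{C}, F:{T} ∪→ {C,T}; cost 1
[col 0] CEFJNU: children CEFJN:{C,T}, U:{C} ∩→ {C}; cost 0
[col 1] CN: children C:{C}, N:{C} ∩→ {C}; cost 0
[col 1] CJN: children CN:{C}, J:{G} ∪→ {C,G}; cost 1
[col 1] CEJN: children CJN:{C,G}, E:{C} ∩→ {C}; cost 0
[col 1] CEFJN: children CEJN:{C}, F:{A} ∪→ {A,C}; cost 1
[col 1] CEFJNU: children CEFJN:{A,C}, U:{T} ∪→ {A,C,T}; cost 1
[col 2] CN: children C:{A}, N:{T} ∪→ {A,T}; cost 1
[col 2] CJN: children CN:{A,T}, J:{G} ∪→ {A,G,T}; cost 1
[col 2] CEJN: children CJN:{A,G,T}, E:{T} ∩→ {T}; cost 0
[col 2] CEFJN: children CEJN:{T}, F:{C} ∪→ {C,T}; cost 1
[col 2] CEFJNU: children CEFJN:{C,T}, U:{G} ∪→ {C,G,T}; cost 1
[col 3] CN: children C:{C}, N:{G} ∪→ {C,G}; cost 1
[col 3] CJN: children CN:{C,G}, J:{T} ∪→ {C,G,T}; cost 1
[col 3] CEJN: children CJN:{C,G,T}, E:{T} ∩→ {T}; cost 0
[col 3] CEFJN: children CEJN:{T}, F:{G} ∪→ {G,T}; cost 1
[col 3] CEFJNU: children CEFJN:{G,T}, U:{A} ∪→ {A,G,T}; cost 1
[col 4] CN: children C:{T}, N:{G} ∪→ {G,T}; cost 1
[col 4] CJN: children CN:{G,T}, J:{T} ∩→ {T}; cost 0
[col 4] CEJN: children CJN:{T}, E:{C} ∪→ {C,T}; cost 1
[col 4] CEFJN: children CEJN:{C,T}, F:{A} ∪→ {A,C,T}; cost 1
[col 4] CEFJNU: children CEFJN:{A,C,T}, U:{A} ∩→ {A}; cost 0
per-site changes: [3, 3, 4, 4, 3]; total = 17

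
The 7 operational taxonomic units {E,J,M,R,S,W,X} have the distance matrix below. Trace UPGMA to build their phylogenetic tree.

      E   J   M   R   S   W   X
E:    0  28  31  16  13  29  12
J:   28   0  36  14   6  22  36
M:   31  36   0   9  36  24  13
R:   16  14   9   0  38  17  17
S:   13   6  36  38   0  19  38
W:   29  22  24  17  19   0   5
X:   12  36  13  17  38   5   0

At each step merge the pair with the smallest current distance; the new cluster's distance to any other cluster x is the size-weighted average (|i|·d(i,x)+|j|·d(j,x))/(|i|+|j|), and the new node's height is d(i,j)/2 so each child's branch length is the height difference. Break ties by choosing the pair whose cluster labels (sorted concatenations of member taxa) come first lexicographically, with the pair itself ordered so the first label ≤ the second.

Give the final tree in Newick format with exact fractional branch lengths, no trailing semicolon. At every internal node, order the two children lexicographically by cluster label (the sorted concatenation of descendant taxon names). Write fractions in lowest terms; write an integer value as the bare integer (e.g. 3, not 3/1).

((E:41/4,(J:3,S:3):29/4):27/8,((M:9/2,R:9/2):35/8,(W:5/2,X:5/2):51/8):19/4)

1. join W+X (d=5) ⇒ WX; edges |W|=5/2, |X|=5/2
  updated: d(E,WX)=41/2, d(J,WX)=29, d(M,WX)=37/2, d(R,WX)=17, d(S,WX)=57/2
2. join J+S (d=6) ⇒ JS; edges |J|=3, |S|=3
  updated: d(E,JS)=41/2, d(JS,M)=36, d(JS,R)=26, d(JS,WX)=115/4
3. join M+R (d=9) ⇒ MR; edges |M|=9/2, |R|=9/2
  updated: d(E,MR)=47/2, d(JS,MR)=31, d(MR,WX)=71/4
4. join MR+WX (d=71/4) ⇒ MRWX; edges |MR|=35/8, |WX|=51/8
  updated: d(E,MRWX)=22, d(JS,MRWX)=239/8
5. join E+JS (d=41/2) ⇒ EJS; edges |E|=41/4, |JS|=29/4
  updated: d(EJS,MRWX)=109/4
6. join EJS+MRWX (d=109/4) ⇒ EJMRSWX; edges |EJS|=27/8, |MRWX|=19/4
final tree: ((E:41/4,(J:3,S:3):29/4):27/8,((M:9/2,R:9/2):35/8,(W:5/2,X:5/2):51/8):19/4)
total length: 451/8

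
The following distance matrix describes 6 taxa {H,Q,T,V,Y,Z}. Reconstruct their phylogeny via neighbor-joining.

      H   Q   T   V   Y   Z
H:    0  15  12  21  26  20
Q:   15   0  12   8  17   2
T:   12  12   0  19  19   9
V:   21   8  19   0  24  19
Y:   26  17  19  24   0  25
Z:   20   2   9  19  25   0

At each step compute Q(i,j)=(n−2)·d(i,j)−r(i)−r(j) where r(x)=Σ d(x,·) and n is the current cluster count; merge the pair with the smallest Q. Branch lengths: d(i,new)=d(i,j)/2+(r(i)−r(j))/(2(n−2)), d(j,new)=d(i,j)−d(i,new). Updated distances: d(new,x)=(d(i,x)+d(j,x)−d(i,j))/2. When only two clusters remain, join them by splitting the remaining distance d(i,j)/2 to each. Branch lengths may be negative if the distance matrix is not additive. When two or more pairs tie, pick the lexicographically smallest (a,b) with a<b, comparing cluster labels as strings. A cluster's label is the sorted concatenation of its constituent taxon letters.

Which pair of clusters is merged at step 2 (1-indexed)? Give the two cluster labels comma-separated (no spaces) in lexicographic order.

H,T

step 1: merge (Q,Z) at d=2, Q=-121; branch lengths Q→-13/8, Z→29/8; new cluster QZ
  updated: d(H,QZ)=33/2, d(QZ,T)=19/2, d(QZ,V)=25/2, d(QZ,Y)=20
step 2: merge (H,T) at d=12, Q=-99; branch lengths H→26/3, T→10/3; new cluster HT
  updated: d(HT,QZ)=7, d(HT,V)=14, d(HT,Y)=33/2
step 3: merge (HT,Y) at d=33/2, Q=-65; branch lengths HT→5/2, Y→14; new cluster HTY
  updated: d(HTY,QZ)=21/4, d(HTY,V)=43/4
step 4: merge (HTY,QZ) at d=21/4, Q=-57/2; branch lengths HTY→7/4, QZ→7/2; new cluster HQTYZ
  updated: d(HQTYZ,V)=9
step 5: merge (HQTYZ,V) at d=9; branch lengths HQTYZ→9/2, V→9/2; new cluster HQTVYZ
final tree: ((((H:26/3,T:10/3):5/2,Y:14):7/4,(Q:-13/8,Z:29/8):7/2):9/2,V:9/2)
total length: 179/4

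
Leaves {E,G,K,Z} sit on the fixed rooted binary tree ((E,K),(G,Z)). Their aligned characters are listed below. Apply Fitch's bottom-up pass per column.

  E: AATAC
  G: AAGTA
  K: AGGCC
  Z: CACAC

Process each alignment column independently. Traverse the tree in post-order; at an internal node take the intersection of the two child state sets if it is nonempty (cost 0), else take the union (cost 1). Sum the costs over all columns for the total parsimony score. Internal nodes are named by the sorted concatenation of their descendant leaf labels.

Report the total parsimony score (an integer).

[col 0] EK: children E:{A}, K:{A} ∩→ {A}; cost 0
[col 0] GZ: children G:{A}, Z:{C} ∪→ {A,C}; cost 1
[col 0] EGKZ: children EK:{A}, GZ:{A,C} ∩→ {A}; cost 0
[col 1] EK: children E:{A}, K:{G} ∪→ {A,G}; cost 1
[col 1] GZ: children G:{A}, Z:{A} ∩→ {A}; cost 0
[col 1] EGKZ: children EK:{A,G}, GZ:{A} ∩→ {A}; cost 0
[col 2] EK: children E:{T}, K:{G} ∪→ {G,T}; cost 1
[col 2] GZ: children G:{G}, Z:{C} ∪→ {C,G}; cost 1
[col 2] EGKZ: children EK:{G,T}, GZ:{C,G} ∩→ {G}; cost 0
[col 3] EK: children E:{A}, K:{C} ∪→ {A,C}; cost 1
[col 3] GZ: children G:{T}, Z:{A} ∪→ {A,T}; cost 1
[col 3] EGKZ: children EK:{A,C}, GZ:{A,T} ∩→ {A}; cost 0
[col 4] EK: children E:{C}, K:{C} ∩→ {C}; cost 0
[col 4] GZ: children G:{A}, Z:{C} ∪→ {A,C}; cost 1
[col 4] EGKZ: children EK:{C}, GZ:{A,C} ∩→ {C}; cost 0
per-site changes: [1, 1, 2, 2, 1]; total = 7

7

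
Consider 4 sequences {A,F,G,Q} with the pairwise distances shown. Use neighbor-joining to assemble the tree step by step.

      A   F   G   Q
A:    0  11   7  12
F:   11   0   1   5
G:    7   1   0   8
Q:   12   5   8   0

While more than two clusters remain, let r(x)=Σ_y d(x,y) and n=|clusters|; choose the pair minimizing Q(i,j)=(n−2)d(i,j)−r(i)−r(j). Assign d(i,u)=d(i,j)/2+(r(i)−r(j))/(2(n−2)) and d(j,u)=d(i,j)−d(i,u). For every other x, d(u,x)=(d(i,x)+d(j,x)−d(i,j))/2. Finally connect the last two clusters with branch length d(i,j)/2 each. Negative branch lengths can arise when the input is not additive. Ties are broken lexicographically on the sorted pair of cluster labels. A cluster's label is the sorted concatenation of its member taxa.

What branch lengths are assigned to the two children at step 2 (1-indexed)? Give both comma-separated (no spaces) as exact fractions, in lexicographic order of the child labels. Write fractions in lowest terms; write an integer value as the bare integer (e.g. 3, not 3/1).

1. join A+G (d=7, Q=-32) ⇒ AG; edges |A|=7, |G|=0
  updated: d(AG,F)=5/2, d(AG,Q)=13/2
2. join AG+F (d=5/2, Q=-14) ⇒ AFG; edges |AG|=2, |F|=1/2
  updated: d(AFG,Q)=9/2
3. join AFG+Q (d=9/2) ⇒ AFGQ; edges |AFG|=9/4, |Q|=9/4
final tree: (((A:7,G:0):2,F:1/2):9/4,Q:9/4)
total length: 14

2,1/2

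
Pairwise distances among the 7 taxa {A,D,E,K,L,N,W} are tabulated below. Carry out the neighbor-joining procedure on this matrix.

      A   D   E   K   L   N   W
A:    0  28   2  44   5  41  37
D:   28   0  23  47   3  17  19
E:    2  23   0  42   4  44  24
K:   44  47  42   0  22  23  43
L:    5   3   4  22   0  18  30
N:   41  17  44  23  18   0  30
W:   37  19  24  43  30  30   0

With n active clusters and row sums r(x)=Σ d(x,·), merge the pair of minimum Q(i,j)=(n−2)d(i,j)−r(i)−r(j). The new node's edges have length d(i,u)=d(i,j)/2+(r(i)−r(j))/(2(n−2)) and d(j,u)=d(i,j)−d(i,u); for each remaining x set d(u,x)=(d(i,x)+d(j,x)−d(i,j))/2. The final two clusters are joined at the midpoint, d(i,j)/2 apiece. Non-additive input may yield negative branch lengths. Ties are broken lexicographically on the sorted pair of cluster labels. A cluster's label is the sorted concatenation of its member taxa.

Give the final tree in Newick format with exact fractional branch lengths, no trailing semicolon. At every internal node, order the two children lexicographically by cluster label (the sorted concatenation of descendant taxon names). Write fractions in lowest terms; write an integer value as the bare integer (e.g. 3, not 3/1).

1. join A+E (d=2, Q=-286) ⇒ AE; edges |A|=14/5, |E|=-4/5
  updated: d(AE,D)=49/2, d(AE,K)=42, d(AE,L)=7/2, d(AE,N)=83/2, d(AE,W)=59/2
2. join K+N (d=23, Q=-429/2) ⇒ KN; edges |K|=279/16, |N|=89/16
  updated: d(AE,KN)=121/4, d(D,KN)=41/2, d(KN,L)=17/2, d(KN,W)=25
3. join AE+L (d=7/2, Q=-489/4) ⇒ AEL; edges |AE|=71/8, |L|=-43/8
  updated: d(AEL,D)=12, d(AEL,KN)=141/8, d(AEL,W)=28
4. join AEL+KN (d=141/8, Q=-171/2) ⇒ AEKLN; edges |AEL|=119/16, |KN|=163/16
  updated: d(AEKLN,D)=119/16, d(AEKLN,W)=283/16
5. join AEKLN+D (d=119/16, Q=-353/8) ⇒ ADEKLN; edges |AEKLN|=49/16, |D|=35/8
  updated: d(ADEKLN,W)=117/8
6. join ADEKLN+W (d=117/8) ⇒ ADEKLNW; edges |ADEKLN|=117/16, |W|=117/16
final tree: (((((A:14/5,E:-4/5):71/8,L:-43/8):119/16,(K:279/16,N:89/16):163/16):49/16,D:35/8):117/16,W:117/16)
total length: 1091/16

(((((A:14/5,E:-4/5):71/8,L:-43/8):119/16,(K:279/16,N:89/16):163/16):49/16,D:35/8):117/16,W:117/16)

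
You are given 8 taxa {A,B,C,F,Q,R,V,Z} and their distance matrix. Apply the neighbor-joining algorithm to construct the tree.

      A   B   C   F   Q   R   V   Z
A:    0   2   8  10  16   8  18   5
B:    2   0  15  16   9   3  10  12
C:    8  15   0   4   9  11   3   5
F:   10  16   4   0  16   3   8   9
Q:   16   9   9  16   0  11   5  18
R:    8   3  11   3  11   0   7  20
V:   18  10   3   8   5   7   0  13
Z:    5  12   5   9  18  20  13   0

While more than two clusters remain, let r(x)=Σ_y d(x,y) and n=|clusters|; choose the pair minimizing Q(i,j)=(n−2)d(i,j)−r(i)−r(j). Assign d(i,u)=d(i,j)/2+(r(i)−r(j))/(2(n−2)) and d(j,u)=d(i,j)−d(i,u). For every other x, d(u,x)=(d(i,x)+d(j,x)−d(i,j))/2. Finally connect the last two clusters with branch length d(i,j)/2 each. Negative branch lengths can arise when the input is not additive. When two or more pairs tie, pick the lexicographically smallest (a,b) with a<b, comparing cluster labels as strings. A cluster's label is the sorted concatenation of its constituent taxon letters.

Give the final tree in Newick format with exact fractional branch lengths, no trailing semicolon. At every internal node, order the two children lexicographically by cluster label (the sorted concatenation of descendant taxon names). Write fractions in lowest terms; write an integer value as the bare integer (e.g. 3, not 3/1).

((((((A:1,B:1):69/32,R:75/32):45/16,(Q:93/20,V:7/20):49/16):33/16,F:19/8):13/8,C:-5/16):85/32,Z:85/32)

iteration 1: select A,B (d=2, Q=-122); attach at lengths (1, 1); label the merged cluster AB
  updated: d(AB,C)=21/2, d(AB,F)=12, d(AB,Q)=23/2, d(AB,R)=9/2, d(AB,V)=13, d(AB,Z)=15/2
iteration 2: select Q,V (d=5, Q=-189/2); attach at lengths (93/20, 7/20); label the merged cluster QV
  updated: d(AB,QV)=39/4, d(C,QV)=7/2, d(F,QV)=19/2, d(QV,R)=13/2, d(QV,Z)=13
iteration 3: select AB,R (d=9/2, Q=-285/4); attach at lengths (69/32, 75/32); label the merged cluster ABR
  updated: d(ABR,C)=17/2, d(ABR,F)=21/4, d(ABR,QV)=47/8, d(ABR,Z)=23/2
iteration 4: select ABR,QV (d=47/8, Q=-363/8); attach at lengths (45/16, 49/16); label the merged cluster ABQRV
  updated: d(ABQRV,C)=49/16, d(ABQRV,F)=71/16, d(ABQRV,Z)=149/16
iteration 5: select ABQRV,F (d=71/16, Q=-203/8); attach at lengths (33/16, 19/8); label the merged cluster ABFQRV
  updated: d(ABFQRV,C)=21/16, d(ABFQRV,Z)=111/16
iteration 6: select ABFQRV,C (d=21/16, Q=-53/4); attach at lengths (13/8, -5/16); label the merged cluster ABCFQRV
  updated: d(ABCFQRV,Z)=85/16
iteration 7: select ABCFQRV,Z (d=85/16); attach at lengths (85/32, 85/32); label the merged cluster ABCFQRVZ
final tree: ((((((A:1,B:1):69/32,R:75/32):45/16,(Q:93/20,V:7/20):49/16):33/16,F:19/8):13/8,C:-5/16):85/32,Z:85/32)
total length: 455/16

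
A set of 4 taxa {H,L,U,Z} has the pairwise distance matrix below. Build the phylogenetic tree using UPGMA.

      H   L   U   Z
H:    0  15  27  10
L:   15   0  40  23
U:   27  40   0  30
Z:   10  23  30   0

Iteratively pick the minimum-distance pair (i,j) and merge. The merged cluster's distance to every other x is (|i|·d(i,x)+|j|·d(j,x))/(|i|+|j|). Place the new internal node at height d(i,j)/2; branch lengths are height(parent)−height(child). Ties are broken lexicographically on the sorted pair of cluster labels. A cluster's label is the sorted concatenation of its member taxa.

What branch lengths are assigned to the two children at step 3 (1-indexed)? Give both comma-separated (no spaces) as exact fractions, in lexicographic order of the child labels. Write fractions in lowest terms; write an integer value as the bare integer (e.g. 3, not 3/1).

20/3,97/6

1. join H+Z (d=10) ⇒ HZ; edges |H|=5, |Z|=5
  updated: d(HZ,L)=19, d(HZ,U)=57/2
2. join HZ+L (d=19) ⇒ HLZ; edges |HZ|=9/2, |L|=19/2
  updated: d(HLZ,U)=97/3
3. join HLZ+U (d=97/3) ⇒ HLUZ; edges |HLZ|=20/3, |U|=97/6
final tree: (((H:5,Z:5):9/2,L:19/2):20/3,U:97/6)
total length: 281/6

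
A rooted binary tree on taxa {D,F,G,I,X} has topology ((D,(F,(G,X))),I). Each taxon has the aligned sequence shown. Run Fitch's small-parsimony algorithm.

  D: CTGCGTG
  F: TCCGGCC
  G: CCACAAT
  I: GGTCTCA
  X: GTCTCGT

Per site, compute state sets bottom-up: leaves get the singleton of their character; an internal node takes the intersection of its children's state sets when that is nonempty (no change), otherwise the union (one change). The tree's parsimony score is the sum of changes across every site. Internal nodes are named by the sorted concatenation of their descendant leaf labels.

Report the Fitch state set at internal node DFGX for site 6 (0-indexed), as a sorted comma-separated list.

site 0, node GX: G={C} ∪ X={G} → {C,G} (+1)
site 0, node FGX: F={T} ∪ GX={C,G} → {C,G,T} (+1)
site 0, node DFGX: D={C} ∩ FGX={C,G,T} → {C} (+0)
site 0, node DFGIX: DFGX={C} ∪ I={G} → {C,G} (+1)
site 1, node GX: G={C} ∪ X={T} → {C,T} (+1)
site 1, node FGX: F={C} ∩ GX={C,T} → {C} (+0)
site 1, node DFGX: D={T} ∪ FGX={C} → {C,T} (+1)
site 1, node DFGIX: DFGX={C,T} ∪ I={G} → {C,G,T} (+1)
site 2, node GX: G={A} ∪ X={C} → {A,C} (+1)
site 2, node FGX: F={C} ∩ GX={A,C} → {C} (+0)
site 2, node DFGX: D={G} ∪ FGX={C} → {C,G} (+1)
site 2, node DFGIX: DFGX={C,G} ∪ I={T} → {C,G,T} (+1)
site 3, node GX: G={C} ∪ X={T} → {C,T} (+1)
site 3, node FGX: F={G} ∪ GX={C,T} → {C,G,T} (+1)
site 3, node DFGX: D={C} ∩ FGX={C,G,T} → {C} (+0)
site 3, node DFGIX: DFGX={C} ∩ I={C} → {C} (+0)
site 4, node GX: G={A} ∪ X={C} → {A,C} (+1)
site 4, node FGX: F={G} ∪ GX={A,C} → {A,C,G} (+1)
site 4, node DFGX: D={G} ∩ FGX={A,C,G} → {G} (+0)
site 4, node DFGIX: DFGX={G} ∪ I={T} → {G,T} (+1)
site 5, node GX: G={A} ∪ X={G} → {A,G} (+1)
site 5, node FGX: F={C} ∪ GX={A,G} → {A,C,G} (+1)
site 5, node DFGX: D={T} ∪ FGX={A,C,G} → {A,C,G,T} (+1)
site 5, node DFGIX: DFGX={A,C,G,T} ∩ I={C} → {C} (+0)
site 6, node GX: G={T} ∩ X={T} → {T} (+0)
site 6, node FGX: F={C} ∪ GX={T} → {C,T} (+1)
site 6, node DFGX: D={G} ∪ FGX={C,T} → {C,G,T} (+1)
site 6, node DFGIX: DFGX={C,G,T} ∪ I={A} → {A,C,G,T} (+1)
per-site changes: [3, 3, 3, 2, 3, 3, 3]; total = 20

C,G,T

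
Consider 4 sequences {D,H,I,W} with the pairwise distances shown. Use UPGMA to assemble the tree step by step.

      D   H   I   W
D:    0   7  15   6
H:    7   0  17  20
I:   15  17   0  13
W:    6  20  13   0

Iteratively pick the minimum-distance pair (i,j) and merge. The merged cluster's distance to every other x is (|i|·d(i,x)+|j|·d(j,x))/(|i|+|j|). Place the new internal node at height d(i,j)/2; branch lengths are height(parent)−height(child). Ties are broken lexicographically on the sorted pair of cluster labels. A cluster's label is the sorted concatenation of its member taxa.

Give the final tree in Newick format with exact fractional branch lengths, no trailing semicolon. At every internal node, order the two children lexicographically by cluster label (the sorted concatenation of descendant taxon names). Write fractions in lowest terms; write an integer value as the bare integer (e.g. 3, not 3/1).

(((D:3,W:3):15/4,H:27/4):3/4,I:15/2)

step 1: merge (D,W) at d=6; branch lengths D→3, W→3; new cluster DW
  updated: d(DW,H)=27/2, d(DW,I)=14
step 2: merge (DW,H) at d=27/2; branch lengths DW→15/4, H→27/4; new cluster DHW
  updated: d(DHW,I)=15
step 3: merge (DHW,I) at d=15; branch lengths DHW→3/4, I→15/2; new cluster DHIW
final tree: (((D:3,W:3):15/4,H:27/4):3/4,I:15/2)
total length: 99/4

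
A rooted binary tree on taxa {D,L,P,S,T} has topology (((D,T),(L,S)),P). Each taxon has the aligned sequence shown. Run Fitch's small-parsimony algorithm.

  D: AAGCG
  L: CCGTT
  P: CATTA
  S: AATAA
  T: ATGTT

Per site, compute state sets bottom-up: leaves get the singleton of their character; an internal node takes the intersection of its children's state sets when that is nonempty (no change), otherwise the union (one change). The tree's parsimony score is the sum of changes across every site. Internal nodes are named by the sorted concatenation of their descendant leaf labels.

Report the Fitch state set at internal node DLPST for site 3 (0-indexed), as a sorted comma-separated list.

T

DT@0: {A} ∩ {A} = {A} (intersection, +0)
LS@0: {C} ∪ {A} = {A,C} (union, +1)
DLST@0: {A} ∩ {A,C} = {A} (intersection, +0)
DLPST@0: {A} ∪ {C} = {A,C} (union, +1)
DT@1: {A} ∪ {T} = {A,T} (union, +1)
LS@1: {C} ∪ {A} = {A,C} (union, +1)
DLST@1: {A,T} ∩ {A,C} = {A} (intersection, +0)
DLPST@1: {A} ∩ {A} = {A} (intersection, +0)
DT@2: {G} ∩ {G} = {G} (intersection, +0)
LS@2: {G} ∪ {T} = {G,T} (union, +1)
DLST@2: {G} ∩ {G,T} = {G} (intersection, +0)
DLPST@2: {G} ∪ {T} = {G,T} (union, +1)
DT@3: {C} ∪ {T} = {C,T} (union, +1)
LS@3: {T} ∪ {A} = {A,T} (union, +1)
DLST@3: {C,T} ∩ {A,T} = {T} (intersection, +0)
DLPST@3: {T} ∩ {T} = {T} (intersection, +0)
DT@4: {G} ∪ {T} = {G,T} (union, +1)
LS@4: {T} ∪ {A} = {A,T} (union, +1)
DLST@4: {G,T} ∩ {A,T} = {T} (intersection, +0)
DLPST@4: {T} ∪ {A} = {A,T} (union, +1)
per-site changes: [2, 2, 2, 2, 3]; total = 11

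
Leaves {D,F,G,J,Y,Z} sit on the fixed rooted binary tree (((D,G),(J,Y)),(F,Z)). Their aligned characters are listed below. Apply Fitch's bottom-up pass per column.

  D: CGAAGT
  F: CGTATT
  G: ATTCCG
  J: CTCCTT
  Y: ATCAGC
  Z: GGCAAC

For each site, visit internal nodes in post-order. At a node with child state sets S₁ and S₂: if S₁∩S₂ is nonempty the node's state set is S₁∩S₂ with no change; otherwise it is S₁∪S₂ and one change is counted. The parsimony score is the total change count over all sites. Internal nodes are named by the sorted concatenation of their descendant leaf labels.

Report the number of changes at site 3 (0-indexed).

2

[col 0] DG: children D:{C}, G:{A} ∪→ {A,C}; cost 1
[col 0] JY: children J:{C}, Y:{A} ∪→ {A,C}; cost 1
[col 0] DGJY: children DG:{A,C}, JY:{A,C} ∩→ {A,C}; cost 0
[col 0] FZ: children F:{C}, Z:{G} ∪→ {C,G}; cost 1
[col 0] DFGJYZ: children DGJY:{A,C}, FZ:{C,G} ∩→ {C}; cost 0
[col 1] DG: children D:{G}, G:{T} ∪→ {G,T}; cost 1
[col 1] JY: children J:{T}, Y:{T} ∩→ {T}; cost 0
[col 1] DGJY: children DG:{G,T}, JY:{T} ∩→ {T}; cost 0
[col 1] FZ: children F:{G}, Z:{G} ∩→ {G}; cost 0
[col 1] DFGJYZ: children DGJY:{T}, FZ:{G} ∪→ {G,T}; cost 1
[col 2] DG: children D:{A}, G:{T} ∪→ {A,T}; cost 1
[col 2] JY: children J:{C}, Y:{C} ∩→ {C}; cost 0
[col 2] DGJY: children DG:{A,T}, JY:{C} ∪→ {A,C,T}; cost 1
[col 2] FZ: children F:{T}, Z:{C} ∪→ {C,T}; cost 1
[col 2] DFGJYZ: children DGJY:{A,C,T}, FZ:{C,T} ∩→ {C,T}; cost 0
[col 3] DG: children D:{A}, G:{C} ∪→ {A,C}; cost 1
[col 3] JY: children J:{C}, Y:{A} ∪→ {A,C}; cost 1
[col 3] DGJY: children DG:{A,C}, JY:{A,C} ∩→ {A,C}; cost 0
[col 3] FZ: children F:{A}, Z:{A} ∩→ {A}; cost 0
[col 3] DFGJYZ: children DGJY:{A,C}, FZ:{A} ∩→ {A}; cost 0
[col 4] DG: children D:{G}, G:{C} ∪→ {C,G}; cost 1
[col 4] JY: children J:{T}, Y:{G} ∪→ {G,T}; cost 1
[col 4] DGJY: children DG:{C,G}, JY:{G,T} ∩→ {G}; cost 0
[col 4] FZ: children F:{T}, Z:{A} ∪→ {A,T}; cost 1
[col 4] DFGJYZ: children DGJY:{G}, FZ:{A,T} ∪→ {A,G,T}; cost 1
[col 5] DG: children D:{T}, G:{G} ∪→ {G,T}; cost 1
[col 5] JY: children J:{T}, Y:{C} ∪→ {C,T}; cost 1
[col 5] DGJY: children DG:{G,T}, JY:{C,T} ∩→ {T}; cost 0
[col 5] FZ: children F:{T}, Z:{C} ∪→ {C,T}; cost 1
[col 5] DFGJYZ: children DGJY:{T}, FZ:{C,T} ∩→ {T}; cost 0
per-site changes: [3, 2, 3, 2, 4, 3]; total = 17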